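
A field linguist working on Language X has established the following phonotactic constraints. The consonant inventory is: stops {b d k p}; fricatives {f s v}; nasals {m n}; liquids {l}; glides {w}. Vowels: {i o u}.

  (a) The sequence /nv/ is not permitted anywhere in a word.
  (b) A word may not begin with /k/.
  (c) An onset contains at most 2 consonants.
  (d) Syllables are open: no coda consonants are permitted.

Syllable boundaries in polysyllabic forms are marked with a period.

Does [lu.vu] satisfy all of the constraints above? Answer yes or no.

yes

[lu.vu] — σ1 onset /l/, coda /∅/ ok; σ2 onset /v/, coda /∅/ ok → phonotactically legal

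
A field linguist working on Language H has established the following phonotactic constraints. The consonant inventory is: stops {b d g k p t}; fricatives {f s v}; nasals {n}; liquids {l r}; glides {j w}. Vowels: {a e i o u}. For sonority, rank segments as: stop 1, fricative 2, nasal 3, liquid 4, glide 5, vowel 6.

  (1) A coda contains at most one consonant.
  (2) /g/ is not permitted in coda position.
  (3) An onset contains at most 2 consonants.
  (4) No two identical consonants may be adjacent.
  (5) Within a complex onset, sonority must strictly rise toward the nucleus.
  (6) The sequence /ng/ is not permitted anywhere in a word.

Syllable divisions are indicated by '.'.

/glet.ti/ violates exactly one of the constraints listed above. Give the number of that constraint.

/glet.ti/: adjacent identical consonants /tt/.
This is a violation of constraint 4: "No two identical consonants may be adjacent."
The remaining constraints (1, 2, 3, 5, 6) are satisfied.

4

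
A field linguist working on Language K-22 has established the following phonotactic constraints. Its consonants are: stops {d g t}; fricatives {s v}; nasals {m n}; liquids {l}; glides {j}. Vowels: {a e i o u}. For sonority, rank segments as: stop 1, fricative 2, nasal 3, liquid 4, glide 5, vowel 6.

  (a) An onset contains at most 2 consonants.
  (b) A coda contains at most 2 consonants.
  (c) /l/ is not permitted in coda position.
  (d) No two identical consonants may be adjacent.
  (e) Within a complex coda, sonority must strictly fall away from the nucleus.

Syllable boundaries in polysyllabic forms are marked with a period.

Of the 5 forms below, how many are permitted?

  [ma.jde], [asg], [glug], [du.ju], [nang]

[ma.jde] — σ1 onset /m/, coda /∅/ ok; σ2 onset /jd/ (2C), coda /∅/ ok → permitted
[asg] — σ1 onset /∅/, coda /sg/ (2→1 falls) ok → permitted
[glug] — σ1 onset /gl/ (2C), coda /g/ ok → permitted
[du.ju] — σ1 onset /d/, coda /∅/ ok; σ2 onset /j/, coda /∅/ ok → permitted
[nang] — σ1 onset /n/, coda /ng/ (3→1 falls) ok → permitted
Permitted: [ma.jde], [asg], [glug], [du.ju], [nang] → 5.

5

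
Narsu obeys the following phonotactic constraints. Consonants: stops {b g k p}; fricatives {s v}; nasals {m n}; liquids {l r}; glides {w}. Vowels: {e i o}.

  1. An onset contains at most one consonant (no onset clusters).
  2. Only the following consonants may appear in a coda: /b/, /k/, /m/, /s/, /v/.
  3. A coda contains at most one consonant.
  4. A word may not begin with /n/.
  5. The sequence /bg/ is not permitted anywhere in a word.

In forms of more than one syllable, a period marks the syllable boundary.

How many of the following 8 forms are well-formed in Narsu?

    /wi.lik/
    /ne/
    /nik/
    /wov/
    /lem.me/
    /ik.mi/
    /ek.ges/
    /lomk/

5

/wi.lik/ — σ1 onset /w/, coda /∅/ ok; σ2 onset /l/, coda /k/ ok → well-formed
/ne/ — violates constraint 4: word begins with /n/ → ill-formed
/nik/ — violates constraint 4: word begins with /n/ → ill-formed
/wov/ — σ1 onset /w/, coda /v/ ok → well-formed
/lem.me/ — σ1 onset /l/, coda /m/ ok; σ2 onset /m/, coda /∅/ ok → well-formed
/ik.mi/ — σ1 onset /∅/, coda /k/ ok; σ2 onset /m/, coda /∅/ ok → well-formed
/ek.ges/ — σ1 onset /∅/, coda /k/ ok; σ2 onset /g/, coda /s/ ok → well-formed
/lomk/ — violates constraint 3: syllable 1 coda /mk/ has 2 consonants (> 1) → ill-formed
Well-formed: /wi.lik/, /wov/, /lem.me/, /ik.mi/, /ek.ges/ → 5.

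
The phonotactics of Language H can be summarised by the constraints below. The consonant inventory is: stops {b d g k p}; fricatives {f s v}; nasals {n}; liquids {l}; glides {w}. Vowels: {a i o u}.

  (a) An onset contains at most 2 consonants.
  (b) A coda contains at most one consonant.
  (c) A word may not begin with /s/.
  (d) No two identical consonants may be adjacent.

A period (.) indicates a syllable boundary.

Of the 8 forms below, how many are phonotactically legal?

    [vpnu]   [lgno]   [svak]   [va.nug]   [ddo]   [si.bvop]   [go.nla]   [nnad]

[vpnu] — violates constraint (a): syllable 1 onset /vpn/ has 3 consonants (> 2) → phonotactically illegal
[lgno] — violates constraint (a): syllable 1 onset /lgn/ has 3 consonants (> 2) → phonotactically illegal
[svak] — violates constraint (c): word begins with /s/ → phonotactically illegal
[va.nug] — σ1 onset /v/, coda /∅/ ok; σ2 onset /n/, coda /g/ ok → phonotactically legal
[ddo] — violates constraint (d): adjacent identical consonants /dd/ → phonotactically illegal
[si.bvop] — violates constraint (c): word begins with /s/ → phonotactically illegal
[go.nla] — σ1 onset /g/, coda /∅/ ok; σ2 onset /nl/ (2C), coda /∅/ ok → phonotactically legal
[nnad] — violates constraint (d): adjacent identical consonants /nn/ → phonotactically illegal
Phonotactically legal: [va.nug], [go.nla] → 2.

2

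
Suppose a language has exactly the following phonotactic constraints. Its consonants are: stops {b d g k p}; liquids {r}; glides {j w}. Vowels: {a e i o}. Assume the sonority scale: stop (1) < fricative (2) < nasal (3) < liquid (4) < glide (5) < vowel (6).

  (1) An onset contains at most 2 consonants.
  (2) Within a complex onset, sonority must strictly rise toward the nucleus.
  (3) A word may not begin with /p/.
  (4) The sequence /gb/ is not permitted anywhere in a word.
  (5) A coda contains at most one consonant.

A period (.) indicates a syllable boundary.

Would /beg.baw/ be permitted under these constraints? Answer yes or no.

/beg.baw/ — violates constraint 4: contains banned sequence /gb/ → not permitted

no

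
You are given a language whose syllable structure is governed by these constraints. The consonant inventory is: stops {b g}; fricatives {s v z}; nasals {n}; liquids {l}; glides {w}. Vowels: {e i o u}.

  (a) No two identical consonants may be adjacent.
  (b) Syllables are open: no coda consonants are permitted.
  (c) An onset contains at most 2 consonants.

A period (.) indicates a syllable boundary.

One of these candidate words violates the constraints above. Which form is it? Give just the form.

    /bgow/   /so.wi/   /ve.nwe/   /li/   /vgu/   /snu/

/bgow/

/bgow/ — violates constraint (b): syllable 1 coda /w/ has 1 consonant (> 0) → phonotactically illegal
/so.wi/ — σ1 onset /s/, coda /∅/ ok; σ2 onset /w/, coda /∅/ ok → phonotactically legal
/ve.nwe/ — σ1 onset /v/, coda /∅/ ok; σ2 onset /nw/ (2C), coda /∅/ ok → phonotactically legal
/li/ — σ1 onset /l/, coda /∅/ ok → phonotactically legal
/vgu/ — σ1 onset /vg/ (2C), coda /∅/ ok → phonotactically legal
/snu/ — σ1 onset /sn/ (2C), coda /∅/ ok → phonotactically legal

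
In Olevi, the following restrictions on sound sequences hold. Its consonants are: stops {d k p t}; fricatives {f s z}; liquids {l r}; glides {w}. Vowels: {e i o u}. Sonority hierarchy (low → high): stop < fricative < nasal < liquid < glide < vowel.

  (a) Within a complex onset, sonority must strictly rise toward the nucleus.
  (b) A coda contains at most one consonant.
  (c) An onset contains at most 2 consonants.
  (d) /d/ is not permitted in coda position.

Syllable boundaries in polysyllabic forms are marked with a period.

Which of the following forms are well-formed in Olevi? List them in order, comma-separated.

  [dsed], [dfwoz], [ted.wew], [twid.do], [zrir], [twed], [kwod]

[dsed] — violates constraint (d): syllable 1 coda contains /d/ → ill-formed
[dfwoz] — violates constraint (c): syllable 1 onset /dfw/ has 3 consonants (> 2) → ill-formed
[ted.wew] — violates constraint (d): syllable 1 coda contains /d/ → ill-formed
[twid.do] — violates constraint (d): syllable 1 coda contains /d/ → ill-formed
[zrir] — σ1 onset /zr/ (2→4 rises), coda /r/ ok → well-formed
[twed] — violates constraint (d): syllable 1 coda contains /d/ → ill-formed
[kwod] — violates constraint (d): syllable 1 coda contains /d/ → ill-formed

[zrir]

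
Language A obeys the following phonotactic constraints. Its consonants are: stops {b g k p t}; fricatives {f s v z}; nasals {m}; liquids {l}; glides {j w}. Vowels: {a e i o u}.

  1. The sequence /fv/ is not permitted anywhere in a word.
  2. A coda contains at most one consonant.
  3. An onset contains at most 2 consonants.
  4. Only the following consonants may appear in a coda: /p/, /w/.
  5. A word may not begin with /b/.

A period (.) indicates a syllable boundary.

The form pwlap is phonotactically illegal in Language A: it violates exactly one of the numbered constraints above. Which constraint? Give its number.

pwlap: syllable 1 onset /pwl/ has 3 consonants (> 2).
This is a violation of constraint 3: "An onset contains at most 2 consonants."
The remaining constraints (1, 2, 4, 5) are satisfied.

3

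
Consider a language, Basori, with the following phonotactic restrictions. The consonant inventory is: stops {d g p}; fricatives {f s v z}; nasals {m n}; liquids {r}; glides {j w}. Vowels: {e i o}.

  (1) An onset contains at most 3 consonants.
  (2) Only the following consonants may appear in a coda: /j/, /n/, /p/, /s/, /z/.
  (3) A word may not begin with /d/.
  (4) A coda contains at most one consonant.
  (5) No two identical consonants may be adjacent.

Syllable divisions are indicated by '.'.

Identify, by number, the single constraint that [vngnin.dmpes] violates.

[vngnin.dmpes]: syllable 1 onset /vngn/ has 4 consonants (> 3).
This is a violation of constraint 1: "An onset contains at most 3 consonants."
The remaining constraints (2, 3, 4, 5) are satisfied.

1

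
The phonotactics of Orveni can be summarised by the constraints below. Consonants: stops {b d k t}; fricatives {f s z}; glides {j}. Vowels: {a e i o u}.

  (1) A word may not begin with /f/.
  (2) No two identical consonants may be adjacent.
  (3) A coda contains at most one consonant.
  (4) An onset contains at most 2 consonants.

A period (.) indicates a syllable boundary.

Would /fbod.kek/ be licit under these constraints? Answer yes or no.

/fbod.kek/ — violates constraint 1: word begins with /f/ → illicit

no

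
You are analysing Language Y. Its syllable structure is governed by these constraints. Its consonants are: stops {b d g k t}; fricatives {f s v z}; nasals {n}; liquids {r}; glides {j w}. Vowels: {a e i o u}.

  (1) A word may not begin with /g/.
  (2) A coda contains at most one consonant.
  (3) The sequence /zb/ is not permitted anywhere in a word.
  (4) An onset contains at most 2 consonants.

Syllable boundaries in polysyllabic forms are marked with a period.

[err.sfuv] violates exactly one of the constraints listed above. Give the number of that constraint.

[err.sfuv]: syllable 1 coda /rr/ has 2 consonants (> 1).
This is a violation of constraint 2: "A coda contains at most one consonant."
The remaining constraints (1, 3, 4) are satisfied.

2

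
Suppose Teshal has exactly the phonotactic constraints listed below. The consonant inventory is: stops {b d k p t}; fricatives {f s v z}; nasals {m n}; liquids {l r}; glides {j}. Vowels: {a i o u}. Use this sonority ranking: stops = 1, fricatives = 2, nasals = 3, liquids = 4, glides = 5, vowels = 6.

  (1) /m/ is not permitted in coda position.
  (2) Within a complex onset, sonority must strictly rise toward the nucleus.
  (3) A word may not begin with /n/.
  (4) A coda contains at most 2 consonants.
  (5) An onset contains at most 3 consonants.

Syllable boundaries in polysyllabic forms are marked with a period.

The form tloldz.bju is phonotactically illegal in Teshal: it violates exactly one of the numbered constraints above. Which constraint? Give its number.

4

tloldz.bju: syllable 1 coda /ldz/ has 3 consonants (> 2).
This is a violation of constraint 4: "A coda contains at most 2 consonants."
The remaining constraints (1, 2, 3, 5) are satisfied.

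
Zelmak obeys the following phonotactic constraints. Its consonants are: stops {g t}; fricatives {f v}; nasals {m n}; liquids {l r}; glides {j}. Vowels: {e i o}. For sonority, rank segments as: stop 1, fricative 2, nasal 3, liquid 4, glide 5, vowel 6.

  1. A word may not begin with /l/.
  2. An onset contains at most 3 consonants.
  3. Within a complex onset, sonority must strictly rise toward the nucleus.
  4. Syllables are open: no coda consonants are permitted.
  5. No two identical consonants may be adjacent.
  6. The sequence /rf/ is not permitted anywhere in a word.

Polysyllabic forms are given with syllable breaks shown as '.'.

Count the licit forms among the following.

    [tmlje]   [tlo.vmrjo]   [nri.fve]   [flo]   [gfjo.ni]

2

[tmlje] — violates constraint 2: syllable 1 onset /tmlj/ has 4 consonants (> 3) → illicit
[tlo.vmrjo] — violates constraint 2: syllable 2 onset /vmrj/ has 4 consonants (> 3) → illicit
[nri.fve] — violates constraint 3: syllable 2 onset /fv/: /f/ (fricative, 2) → /v/ (fricative, 2) does not rise → illicit
[flo] — σ1 onset /fl/ (2→4 rises), coda /∅/ ok → licit
[gfjo.ni] — σ1 onset /gfj/ (1→2→5 rises), coda /∅/ ok; σ2 onset /n/, coda /∅/ ok → licit
Licit: [flo], [gfjo.ni] → 2.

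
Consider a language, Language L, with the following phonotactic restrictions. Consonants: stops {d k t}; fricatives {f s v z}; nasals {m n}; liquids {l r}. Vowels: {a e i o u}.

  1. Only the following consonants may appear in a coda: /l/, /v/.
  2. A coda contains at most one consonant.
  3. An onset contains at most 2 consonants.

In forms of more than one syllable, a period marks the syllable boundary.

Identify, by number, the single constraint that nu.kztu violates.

3

nu.kztu: syllable 2 onset /kzt/ has 3 consonants (> 2).
This is a violation of constraint 3: "An onset contains at most 2 consonants."
The remaining constraints (1, 2) are satisfied.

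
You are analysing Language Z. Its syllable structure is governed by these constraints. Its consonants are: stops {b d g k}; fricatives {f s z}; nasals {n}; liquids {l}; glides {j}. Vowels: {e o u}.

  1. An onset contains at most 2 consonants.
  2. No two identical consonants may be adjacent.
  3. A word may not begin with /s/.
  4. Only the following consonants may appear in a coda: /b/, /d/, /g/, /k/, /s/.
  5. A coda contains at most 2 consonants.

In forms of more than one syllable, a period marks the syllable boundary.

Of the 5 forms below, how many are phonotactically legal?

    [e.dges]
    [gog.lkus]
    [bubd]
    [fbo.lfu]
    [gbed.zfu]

[e.dges] — σ1 onset /∅/, coda /∅/ ok; σ2 onset /dg/ (2C), coda /s/ ok → phonotactically legal
[gog.lkus] — σ1 onset /g/, coda /g/ ok; σ2 onset /lk/ (2C), coda /s/ ok → phonotactically legal
[bubd] — σ1 onset /b/, coda /bd/ (2C) ok → phonotactically legal
[fbo.lfu] — σ1 onset /fb/ (2C), coda /∅/ ok; σ2 onset /lf/ (2C), coda /∅/ ok → phonotactically legal
[gbed.zfu] — σ1 onset /gb/ (2C), coda /d/ ok; σ2 onset /zf/ (2C), coda /∅/ ok → phonotactically legal
Phonotactically legal: [e.dges], [gog.lkus], [bubd], [fbo.lfu], [gbed.zfu] → 5.

5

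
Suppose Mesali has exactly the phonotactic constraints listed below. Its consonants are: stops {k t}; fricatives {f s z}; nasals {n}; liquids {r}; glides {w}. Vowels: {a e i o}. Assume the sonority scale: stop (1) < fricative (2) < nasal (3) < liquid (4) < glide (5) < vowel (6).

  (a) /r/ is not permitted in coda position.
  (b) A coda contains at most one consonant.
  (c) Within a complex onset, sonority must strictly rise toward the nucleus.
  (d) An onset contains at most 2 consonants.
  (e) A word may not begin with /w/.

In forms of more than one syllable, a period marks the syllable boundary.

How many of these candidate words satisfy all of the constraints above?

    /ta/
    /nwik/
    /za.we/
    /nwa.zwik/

/ta/ — σ1 onset /t/, coda /∅/ ok → phonotactically legal
/nwik/ — σ1 onset /nw/ (3→5 rises), coda /k/ ok → phonotactically legal
/za.we/ — σ1 onset /z/, coda /∅/ ok; σ2 onset /w/, coda /∅/ ok → phonotactically legal
/nwa.zwik/ — σ1 onset /nw/ (3→5 rises), coda /∅/ ok; σ2 onset /zw/ (2→5 rises), coda /k/ ok → phonotactically legal
Phonotactically legal: /ta/, /nwik/, /za.we/, /nwa.zwik/ → 4.

4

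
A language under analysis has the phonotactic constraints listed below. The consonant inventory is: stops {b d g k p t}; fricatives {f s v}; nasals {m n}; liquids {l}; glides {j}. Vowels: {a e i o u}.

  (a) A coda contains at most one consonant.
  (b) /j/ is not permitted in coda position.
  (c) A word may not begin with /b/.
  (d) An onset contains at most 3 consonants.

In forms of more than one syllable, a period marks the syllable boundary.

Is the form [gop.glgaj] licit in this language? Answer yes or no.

[gop.glgaj] — violates constraint (b): syllable 2 coda contains /j/ → illicit

no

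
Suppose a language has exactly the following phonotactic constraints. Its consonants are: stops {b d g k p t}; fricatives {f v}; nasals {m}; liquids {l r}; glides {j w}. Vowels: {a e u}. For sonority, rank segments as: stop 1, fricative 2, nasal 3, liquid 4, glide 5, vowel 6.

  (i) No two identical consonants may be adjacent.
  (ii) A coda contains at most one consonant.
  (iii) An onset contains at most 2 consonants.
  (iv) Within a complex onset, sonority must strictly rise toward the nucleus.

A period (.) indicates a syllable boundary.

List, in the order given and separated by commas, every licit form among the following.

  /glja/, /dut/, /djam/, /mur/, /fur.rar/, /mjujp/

/dut/, /djam/, /mur/

/glja/ — violates constraint (iii): syllable 1 onset /glj/ has 3 consonants (> 2) → illicit
/dut/ — σ1 onset /d/, coda /t/ ok → licit
/djam/ — σ1 onset /dj/ (1→5 rises), coda /m/ ok → licit
/mur/ — σ1 onset /m/, coda /r/ ok → licit
/fur.rar/ — violates constraint (i): adjacent identical consonants /rr/ → illicit
/mjujp/ — violates constraint (ii): syllable 1 coda /jp/ has 2 consonants (> 1) → illicit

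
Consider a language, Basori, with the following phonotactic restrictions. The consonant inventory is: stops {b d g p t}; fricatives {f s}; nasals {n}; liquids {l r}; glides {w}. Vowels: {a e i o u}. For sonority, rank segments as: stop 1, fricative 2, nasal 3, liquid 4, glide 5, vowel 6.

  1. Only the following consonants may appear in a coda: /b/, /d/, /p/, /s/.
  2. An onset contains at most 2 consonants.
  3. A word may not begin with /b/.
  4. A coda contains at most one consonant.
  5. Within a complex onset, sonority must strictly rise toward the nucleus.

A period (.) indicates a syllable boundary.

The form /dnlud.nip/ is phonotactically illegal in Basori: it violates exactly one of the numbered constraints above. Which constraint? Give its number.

2

/dnlud.nip/: syllable 1 onset /dnl/ has 3 consonants (> 2).
This is a violation of constraint 2: "An onset contains at most 2 consonants."
The remaining constraints (1, 3, 4, 5) are satisfied.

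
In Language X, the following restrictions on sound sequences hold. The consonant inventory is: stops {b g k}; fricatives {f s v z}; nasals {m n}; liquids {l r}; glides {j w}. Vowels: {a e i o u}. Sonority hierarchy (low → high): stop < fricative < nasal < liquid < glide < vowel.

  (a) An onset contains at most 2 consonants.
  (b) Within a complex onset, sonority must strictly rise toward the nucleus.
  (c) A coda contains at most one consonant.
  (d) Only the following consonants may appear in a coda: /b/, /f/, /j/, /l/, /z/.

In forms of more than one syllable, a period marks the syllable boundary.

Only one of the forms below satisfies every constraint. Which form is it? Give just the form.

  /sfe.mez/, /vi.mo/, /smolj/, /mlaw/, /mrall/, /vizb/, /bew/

/sfe.mez/ — violates constraint (b): syllable 1 onset /sf/: /s/ (fricative, 2) → /f/ (fricative, 2) does not rise → phonotactically illegal
/vi.mo/ — σ1 onset /v/, coda /∅/ ok; σ2 onset /m/, coda /∅/ ok → phonotactically legal
/smolj/ — violates constraint (c): syllable 1 coda /lj/ has 2 consonants (> 1) → phonotactically illegal
/mlaw/ — violates constraint (d): syllable 1 coda contains /w/, which is not a licensed coda consonant → phonotactically illegal
/mrall/ — violates constraint (c): syllable 1 coda /ll/ has 2 consonants (> 1) → phonotactically illegal
/vizb/ — violates constraint (c): syllable 1 coda /zb/ has 2 consonants (> 1) → phonotactically illegal
/bew/ — violates constraint (d): syllable 1 coda contains /w/, which is not a licensed coda consonant → phonotactically illegal

/vi.mo/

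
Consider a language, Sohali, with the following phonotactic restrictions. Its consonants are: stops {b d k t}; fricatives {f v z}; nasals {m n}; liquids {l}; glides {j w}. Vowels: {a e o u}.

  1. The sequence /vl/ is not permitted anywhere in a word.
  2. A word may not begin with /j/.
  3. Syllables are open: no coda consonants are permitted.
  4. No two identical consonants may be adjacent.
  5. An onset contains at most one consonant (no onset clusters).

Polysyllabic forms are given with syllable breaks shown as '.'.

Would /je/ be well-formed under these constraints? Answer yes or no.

no

/je/ — violates constraint 2: word begins with /j/ → ill-formed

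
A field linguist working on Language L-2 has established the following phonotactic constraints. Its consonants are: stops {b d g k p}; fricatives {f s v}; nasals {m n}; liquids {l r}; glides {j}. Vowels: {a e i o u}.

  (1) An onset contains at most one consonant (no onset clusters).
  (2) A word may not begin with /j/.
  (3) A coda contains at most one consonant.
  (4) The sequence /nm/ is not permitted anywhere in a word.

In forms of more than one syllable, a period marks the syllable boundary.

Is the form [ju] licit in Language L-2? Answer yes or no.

no

[ju] — violates constraint 2: word begins with /j/ → illicit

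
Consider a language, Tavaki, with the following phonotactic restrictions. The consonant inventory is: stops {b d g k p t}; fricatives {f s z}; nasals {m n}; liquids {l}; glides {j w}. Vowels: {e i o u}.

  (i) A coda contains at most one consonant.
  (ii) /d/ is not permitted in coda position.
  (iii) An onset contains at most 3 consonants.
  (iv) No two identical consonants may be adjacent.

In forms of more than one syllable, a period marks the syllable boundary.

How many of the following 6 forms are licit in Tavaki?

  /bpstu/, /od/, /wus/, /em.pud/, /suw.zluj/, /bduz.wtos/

3

/bpstu/ — violates constraint (iii): syllable 1 onset /bpst/ has 4 consonants (> 3) → illicit
/od/ — violates constraint (ii): syllable 1 coda contains /d/ → illicit
/wus/ — σ1 onset /w/, coda /s/ ok → licit
/em.pud/ — violates constraint (ii): syllable 2 coda contains /d/ → illicit
/suw.zluj/ — σ1 onset /s/, coda /w/ ok; σ2 onset /zl/ (2C), coda /j/ ok → licit
/bduz.wtos/ — σ1 onset /bd/ (2C), coda /z/ ok; σ2 onset /wt/ (2C), coda /s/ ok → licit
Licit: /wus/, /suw.zluj/, /bduz.wtos/ → 3.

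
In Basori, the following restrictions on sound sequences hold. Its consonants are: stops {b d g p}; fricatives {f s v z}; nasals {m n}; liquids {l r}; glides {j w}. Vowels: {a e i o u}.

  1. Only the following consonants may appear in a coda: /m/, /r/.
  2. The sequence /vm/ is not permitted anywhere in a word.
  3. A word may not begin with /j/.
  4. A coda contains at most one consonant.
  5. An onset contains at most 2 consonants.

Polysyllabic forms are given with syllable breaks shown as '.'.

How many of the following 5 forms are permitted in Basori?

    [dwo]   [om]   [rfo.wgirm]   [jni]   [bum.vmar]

[dwo] — σ1 onset /dw/ (2C), coda /∅/ ok → permitted
[om] — σ1 onset /∅/, coda /m/ ok → permitted
[rfo.wgirm] — violates constraint 4: syllable 2 coda /rm/ has 2 consonants (> 1) → not permitted
[jni] — violates constraint 3: word begins with /j/ → not permitted
[bum.vmar] — violates constraint 2: contains banned sequence /vm/ → not permitted
Permitted: [dwo], [om] → 2.

2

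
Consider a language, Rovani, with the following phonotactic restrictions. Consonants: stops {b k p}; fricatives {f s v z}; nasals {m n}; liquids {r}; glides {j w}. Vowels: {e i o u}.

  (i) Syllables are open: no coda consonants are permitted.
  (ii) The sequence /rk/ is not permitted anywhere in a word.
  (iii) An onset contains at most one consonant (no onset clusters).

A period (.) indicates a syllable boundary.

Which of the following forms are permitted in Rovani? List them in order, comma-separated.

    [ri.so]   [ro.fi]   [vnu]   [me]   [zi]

[ri.so] — σ1 onset /r/, coda /∅/ ok; σ2 onset /s/, coda /∅/ ok → permitted
[ro.fi] — σ1 onset /r/, coda /∅/ ok; σ2 onset /f/, coda /∅/ ok → permitted
[vnu] — violates constraint (iii): syllable 1 onset /vn/ has 2 consonants (> 1) → not permitted
[me] — σ1 onset /m/, coda /∅/ ok → permitted
[zi] — σ1 onset /z/, coda /∅/ ok → permitted

[ri.so], [ro.fi], [me], [zi]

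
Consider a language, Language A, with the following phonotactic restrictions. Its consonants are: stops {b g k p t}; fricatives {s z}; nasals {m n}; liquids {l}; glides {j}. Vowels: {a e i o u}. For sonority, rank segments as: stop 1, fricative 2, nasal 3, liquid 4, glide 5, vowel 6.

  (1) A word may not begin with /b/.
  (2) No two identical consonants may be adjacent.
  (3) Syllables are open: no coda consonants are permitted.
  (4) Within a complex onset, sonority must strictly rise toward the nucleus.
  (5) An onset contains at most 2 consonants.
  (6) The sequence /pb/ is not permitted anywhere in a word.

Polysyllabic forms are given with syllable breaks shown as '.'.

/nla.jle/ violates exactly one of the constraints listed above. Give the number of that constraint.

4

/nla.jle/: syllable 2 onset /jl/: /j/ (glide, 5) → /l/ (liquid, 4) does not rise.
This is a violation of constraint 4: "Within a complex onset, sonority must strictly rise toward the nucleus."
The remaining constraints (1, 2, 3, 5, 6) are satisfied.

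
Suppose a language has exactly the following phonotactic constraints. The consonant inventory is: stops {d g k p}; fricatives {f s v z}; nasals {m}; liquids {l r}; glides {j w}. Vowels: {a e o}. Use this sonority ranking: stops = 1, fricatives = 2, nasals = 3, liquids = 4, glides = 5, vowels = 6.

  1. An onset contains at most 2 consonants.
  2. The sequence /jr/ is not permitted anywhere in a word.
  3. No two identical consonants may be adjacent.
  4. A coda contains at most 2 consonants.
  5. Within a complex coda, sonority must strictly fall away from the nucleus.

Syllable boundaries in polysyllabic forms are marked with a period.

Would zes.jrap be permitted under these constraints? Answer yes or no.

no

zes.jrap — violates constraint 2: contains banned sequence /jr/ → not permitted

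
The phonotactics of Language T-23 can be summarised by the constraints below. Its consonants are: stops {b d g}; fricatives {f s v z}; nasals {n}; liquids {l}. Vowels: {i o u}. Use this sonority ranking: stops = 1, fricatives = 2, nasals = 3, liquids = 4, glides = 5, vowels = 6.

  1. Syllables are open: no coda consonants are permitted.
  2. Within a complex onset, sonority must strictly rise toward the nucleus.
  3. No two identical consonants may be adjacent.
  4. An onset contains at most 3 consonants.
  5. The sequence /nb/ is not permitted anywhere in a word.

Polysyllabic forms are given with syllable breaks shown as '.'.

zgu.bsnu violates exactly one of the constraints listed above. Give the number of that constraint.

2

zgu.bsnu: syllable 1 onset /zg/: /z/ (fricative, 2) → /g/ (stop, 1) does not rise.
This is a violation of constraint 2: "Within a complex onset, sonority must strictly rise toward the nucleus."
The remaining constraints (1, 3, 4, 5) are satisfied.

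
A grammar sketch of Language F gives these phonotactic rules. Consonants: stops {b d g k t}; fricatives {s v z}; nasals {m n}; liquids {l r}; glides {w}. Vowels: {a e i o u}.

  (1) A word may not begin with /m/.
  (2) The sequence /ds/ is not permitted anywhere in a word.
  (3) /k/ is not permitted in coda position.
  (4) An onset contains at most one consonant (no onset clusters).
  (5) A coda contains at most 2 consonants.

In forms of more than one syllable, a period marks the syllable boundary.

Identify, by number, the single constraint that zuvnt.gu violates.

5

zuvnt.gu: syllable 1 coda /vnt/ has 3 consonants (> 2).
This is a violation of constraint 5: "A coda contains at most 2 consonants."
The remaining constraints (1, 2, 3, 4) are satisfied.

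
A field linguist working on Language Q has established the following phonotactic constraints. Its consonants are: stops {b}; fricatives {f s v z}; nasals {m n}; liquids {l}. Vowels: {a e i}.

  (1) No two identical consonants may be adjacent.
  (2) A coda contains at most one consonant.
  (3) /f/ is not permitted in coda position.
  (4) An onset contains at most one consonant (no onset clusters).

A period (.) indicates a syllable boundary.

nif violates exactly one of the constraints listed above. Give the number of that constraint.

3

nif: syllable 1 coda contains /f/.
This is a violation of constraint 3: "/f/ is not permitted in coda position."
The remaining constraints (1, 2, 4) are satisfied.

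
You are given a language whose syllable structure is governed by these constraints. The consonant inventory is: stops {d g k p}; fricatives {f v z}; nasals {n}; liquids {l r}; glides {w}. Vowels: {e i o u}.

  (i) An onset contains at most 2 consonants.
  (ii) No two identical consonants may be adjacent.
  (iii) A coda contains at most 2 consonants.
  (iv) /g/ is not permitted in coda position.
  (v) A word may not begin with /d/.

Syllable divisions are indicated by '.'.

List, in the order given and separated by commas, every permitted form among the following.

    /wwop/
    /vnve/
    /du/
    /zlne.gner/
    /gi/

/gi/

/wwop/ — violates constraint (ii): adjacent identical consonants /ww/ → not permitted
/vnve/ — violates constraint (i): syllable 1 onset /vnv/ has 3 consonants (> 2) → not permitted
/du/ — violates constraint (v): word begins with /d/ → not permitted
/zlne.gner/ — violates constraint (i): syllable 1 onset /zln/ has 3 consonants (> 2) → not permitted
/gi/ — σ1 onset /g/, coda /∅/ ok → permitted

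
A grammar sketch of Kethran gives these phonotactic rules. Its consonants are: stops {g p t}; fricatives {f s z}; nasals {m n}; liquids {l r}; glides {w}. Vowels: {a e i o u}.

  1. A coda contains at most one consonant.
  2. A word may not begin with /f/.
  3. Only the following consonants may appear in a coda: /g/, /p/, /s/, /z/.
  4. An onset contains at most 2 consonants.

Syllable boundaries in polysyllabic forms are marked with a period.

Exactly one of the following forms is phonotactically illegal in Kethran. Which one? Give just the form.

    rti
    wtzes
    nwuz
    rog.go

rti — σ1 onset /rt/ (2C), coda /∅/ ok → phonotactically legal
wtzes — violates constraint 4: syllable 1 onset /wtz/ has 3 consonants (> 2) → phonotactically illegal
nwuz — σ1 onset /nw/ (2C), coda /z/ ok → phonotactically legal
rog.go — σ1 onset /r/, coda /g/ ok; σ2 onset /g/, coda /∅/ ok → phonotactically legal

wtzes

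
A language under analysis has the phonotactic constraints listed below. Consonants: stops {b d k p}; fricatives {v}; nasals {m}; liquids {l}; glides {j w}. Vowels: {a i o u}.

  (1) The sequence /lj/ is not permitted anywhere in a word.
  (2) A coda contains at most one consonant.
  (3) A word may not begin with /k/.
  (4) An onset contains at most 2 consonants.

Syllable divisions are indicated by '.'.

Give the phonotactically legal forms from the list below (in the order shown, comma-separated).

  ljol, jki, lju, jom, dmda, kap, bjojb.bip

jki, jom

ljol — violates constraint 1: contains banned sequence /lj/ → phonotactically illegal
jki — σ1 onset /jk/ (2C), coda /∅/ ok → phonotactically legal
lju — violates constraint 1: contains banned sequence /lj/ → phonotactically illegal
jom — σ1 onset /j/, coda /m/ ok → phonotactically legal
dmda — violates constraint 4: syllable 1 onset /dmd/ has 3 consonants (> 2) → phonotactically illegal
kap — violates constraint 3: word begins with /k/ → phonotactically illegal
bjojb.bip — violates constraint 2: syllable 1 coda /jb/ has 2 consonants (> 1) → phonotactically illegal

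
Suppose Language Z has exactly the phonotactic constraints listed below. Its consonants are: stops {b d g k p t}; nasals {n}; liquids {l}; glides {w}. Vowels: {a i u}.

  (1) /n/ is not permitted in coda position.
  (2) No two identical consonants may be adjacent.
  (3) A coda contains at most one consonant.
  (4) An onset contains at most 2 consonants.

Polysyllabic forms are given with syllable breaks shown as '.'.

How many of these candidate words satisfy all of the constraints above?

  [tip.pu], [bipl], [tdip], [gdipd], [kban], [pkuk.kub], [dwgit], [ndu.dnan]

1

[tip.pu] — violates constraint 2: adjacent identical consonants /pp/ → not permitted
[bipl] — violates constraint 3: syllable 1 coda /pl/ has 2 consonants (> 1) → not permitted
[tdip] — σ1 onset /td/ (2C), coda /p/ ok → permitted
[gdipd] — violates constraint 3: syllable 1 coda /pd/ has 2 consonants (> 1) → not permitted
[kban] — violates constraint 1: syllable 1 coda contains /n/ → not permitted
[pkuk.kub] — violates constraint 2: adjacent identical consonants /kk/ → not permitted
[dwgit] — violates constraint 4: syllable 1 onset /dwg/ has 3 consonants (> 2) → not permitted
[ndu.dnan] — violates constraint 1: syllable 2 coda contains /n/ → not permitted
Permitted: [tdip] → 1.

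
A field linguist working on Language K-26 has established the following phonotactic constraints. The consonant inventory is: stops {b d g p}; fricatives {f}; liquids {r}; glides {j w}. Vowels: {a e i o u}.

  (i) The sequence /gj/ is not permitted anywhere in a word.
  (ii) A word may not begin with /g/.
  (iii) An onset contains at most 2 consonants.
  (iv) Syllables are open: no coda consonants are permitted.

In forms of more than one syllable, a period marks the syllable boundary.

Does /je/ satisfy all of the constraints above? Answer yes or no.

yes

/je/ — σ1 onset /j/, coda /∅/ ok → phonotactically legal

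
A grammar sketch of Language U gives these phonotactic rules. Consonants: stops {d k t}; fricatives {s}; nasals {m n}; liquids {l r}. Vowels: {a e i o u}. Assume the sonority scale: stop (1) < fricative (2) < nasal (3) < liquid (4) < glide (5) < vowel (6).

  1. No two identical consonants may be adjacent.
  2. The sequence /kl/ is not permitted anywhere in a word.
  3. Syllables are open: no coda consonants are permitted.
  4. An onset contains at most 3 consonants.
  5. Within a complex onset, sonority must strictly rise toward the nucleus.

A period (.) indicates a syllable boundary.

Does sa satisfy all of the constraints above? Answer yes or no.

sa — σ1 onset /s/, coda /∅/ ok → permitted

yes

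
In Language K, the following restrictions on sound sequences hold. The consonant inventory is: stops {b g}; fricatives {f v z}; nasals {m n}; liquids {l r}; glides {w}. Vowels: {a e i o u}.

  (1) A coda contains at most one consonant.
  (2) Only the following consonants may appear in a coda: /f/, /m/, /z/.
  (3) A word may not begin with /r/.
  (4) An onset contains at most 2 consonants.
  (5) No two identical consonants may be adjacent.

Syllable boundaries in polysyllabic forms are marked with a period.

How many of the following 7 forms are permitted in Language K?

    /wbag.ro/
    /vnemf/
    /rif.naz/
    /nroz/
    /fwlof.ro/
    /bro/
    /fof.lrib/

/wbag.ro/ — violates constraint 2: syllable 1 coda contains /g/, which is not a licensed coda consonant → not permitted
/vnemf/ — violates constraint 1: syllable 1 coda /mf/ has 2 consonants (> 1) → not permitted
/rif.naz/ — violates constraint 3: word begins with /r/ → not permitted
/nroz/ — σ1 onset /nr/ (2C), coda /z/ ok → permitted
/fwlof.ro/ — violates constraint 4: syllable 1 onset /fwl/ has 3 consonants (> 2) → not permitted
/bro/ — σ1 onset /br/ (2C), coda /∅/ ok → permitted
/fof.lrib/ — violates constraint 2: syllable 2 coda contains /b/, which is not a licensed coda consonant → not permitted
Permitted: /nroz/, /bro/ → 2.

2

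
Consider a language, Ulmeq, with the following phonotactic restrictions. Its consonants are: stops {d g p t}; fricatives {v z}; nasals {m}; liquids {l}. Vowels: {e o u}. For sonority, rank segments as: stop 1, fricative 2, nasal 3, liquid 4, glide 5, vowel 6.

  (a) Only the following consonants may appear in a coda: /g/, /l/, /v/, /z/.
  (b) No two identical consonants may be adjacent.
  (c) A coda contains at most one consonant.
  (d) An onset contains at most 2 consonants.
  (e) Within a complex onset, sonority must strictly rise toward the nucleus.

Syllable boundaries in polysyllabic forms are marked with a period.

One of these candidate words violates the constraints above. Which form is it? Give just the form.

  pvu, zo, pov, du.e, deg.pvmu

pvu — σ1 onset /pv/ (1→2 rises), coda /∅/ ok → well-formed
zo — σ1 onset /z/, coda /∅/ ok → well-formed
pov — σ1 onset /p/, coda /v/ ok → well-formed
du.e — σ1 onset /d/, coda /∅/ ok; σ2 onset /∅/, coda /∅/ ok → well-formed
deg.pvmu — violates constraint (d): syllable 2 onset /pvm/ has 3 consonants (> 2) → ill-formed

deg.pvmu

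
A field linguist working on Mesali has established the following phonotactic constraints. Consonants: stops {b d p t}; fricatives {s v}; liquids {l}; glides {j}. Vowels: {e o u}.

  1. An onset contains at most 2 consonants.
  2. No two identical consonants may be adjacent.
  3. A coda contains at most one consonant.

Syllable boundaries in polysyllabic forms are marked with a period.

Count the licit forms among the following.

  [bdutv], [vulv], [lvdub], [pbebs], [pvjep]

0

[bdutv] — violates constraint 3: syllable 1 coda /tv/ has 2 consonants (> 1) → illicit
[vulv] — violates constraint 3: syllable 1 coda /lv/ has 2 consonants (> 1) → illicit
[lvdub] — violates constraint 1: syllable 1 onset /lvd/ has 3 consonants (> 2) → illicit
[pbebs] — violates constraint 3: syllable 1 coda /bs/ has 2 consonants (> 1) → illicit
[pvjep] — violates constraint 1: syllable 1 onset /pvj/ has 3 consonants (> 2) → illicit
No form is licit → 0.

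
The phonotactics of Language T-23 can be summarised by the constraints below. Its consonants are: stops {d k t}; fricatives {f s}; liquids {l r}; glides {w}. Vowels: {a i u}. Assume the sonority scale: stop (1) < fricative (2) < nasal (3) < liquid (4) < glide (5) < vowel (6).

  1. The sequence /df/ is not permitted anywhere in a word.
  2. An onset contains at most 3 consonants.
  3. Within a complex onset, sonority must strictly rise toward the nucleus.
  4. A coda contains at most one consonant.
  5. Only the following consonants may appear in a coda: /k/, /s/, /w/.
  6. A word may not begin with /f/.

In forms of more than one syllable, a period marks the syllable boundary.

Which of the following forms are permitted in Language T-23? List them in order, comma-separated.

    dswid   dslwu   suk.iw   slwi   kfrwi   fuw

dswid — violates constraint 5: syllable 1 coda contains /d/, which is not a licensed coda consonant → not permitted
dslwu — violates constraint 2: syllable 1 onset /dslw/ has 4 consonants (> 3) → not permitted
suk.iw — σ1 onset /s/, coda /k/ ok; σ2 onset /∅/, coda /w/ ok → permitted
slwi — σ1 onset /slw/ (2→4→5 rises), coda /∅/ ok → permitted
kfrwi — violates constraint 2: syllable 1 onset /kfrw/ has 4 consonants (> 3) → not permitted
fuw — violates constraint 6: word begins with /f/ → not permitted

suk.iw, slwi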